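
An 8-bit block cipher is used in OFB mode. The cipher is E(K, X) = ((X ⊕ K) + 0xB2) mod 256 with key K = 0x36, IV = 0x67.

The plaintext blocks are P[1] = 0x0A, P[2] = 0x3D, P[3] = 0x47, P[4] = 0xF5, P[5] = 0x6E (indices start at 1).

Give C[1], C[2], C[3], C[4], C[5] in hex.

OFB encryption: S_i = E(K, S_{i−1}) with S_{0} = IV; C_i = P_i ⊕ S_i.
C[1]: S = E(K, 0x67) = 0x03; 0x0A ⊕ 0x03 = 0x09.
C[2]: S = E(K, 0x03) = 0xE7; 0x3D ⊕ 0xE7 = 0xDA.
C[3]: S = E(K, 0xE7) = 0x83; 0x47 ⊕ 0x83 = 0xC4.
C[4]: S = E(K, 0x83) = 0x67; 0xF5 ⊕ 0x67 = 0x92.
C[5]: S = E(K, 0x67) = 0x03; 0x6E ⊕ 0x03 = 0x6D.

C[1] = 0x09, C[2] = 0xDA, C[3] = 0xC4, C[4] = 0x92, C[5] = 0x6D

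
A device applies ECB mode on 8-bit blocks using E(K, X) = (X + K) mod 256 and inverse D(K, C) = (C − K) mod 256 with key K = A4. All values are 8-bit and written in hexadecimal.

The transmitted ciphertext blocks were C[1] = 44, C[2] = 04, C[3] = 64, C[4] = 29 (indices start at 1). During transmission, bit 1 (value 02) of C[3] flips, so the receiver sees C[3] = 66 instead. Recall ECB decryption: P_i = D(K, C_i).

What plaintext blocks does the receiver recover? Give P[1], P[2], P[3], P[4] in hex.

P[1] = A0, P[2] = 60, P[3] = C2, P[4] = 85

Only C[3] changed, to 66. In ECB, a change in C_i affects only P_i. Decrypting the received ciphertext:
P[1]: D(K, 44) = A0.
P[2]: D(K, 04) = 60.
P[3]: D(K, 66) = C2.
P[4]: D(K, 29) = 85.
Blocks that differ from the original plaintext: P[3].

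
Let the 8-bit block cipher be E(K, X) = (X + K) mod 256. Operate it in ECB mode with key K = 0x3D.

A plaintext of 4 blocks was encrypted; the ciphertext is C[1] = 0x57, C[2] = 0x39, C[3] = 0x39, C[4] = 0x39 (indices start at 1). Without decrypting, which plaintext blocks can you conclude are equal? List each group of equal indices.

P[2] = P[3] = P[4]

ECB encrypts each block independently with the same key, so equal ciphertext blocks imply equal plaintext blocks.
C[2] = C[3] = C[4] = 0x39, so P[2] = P[3] = P[4].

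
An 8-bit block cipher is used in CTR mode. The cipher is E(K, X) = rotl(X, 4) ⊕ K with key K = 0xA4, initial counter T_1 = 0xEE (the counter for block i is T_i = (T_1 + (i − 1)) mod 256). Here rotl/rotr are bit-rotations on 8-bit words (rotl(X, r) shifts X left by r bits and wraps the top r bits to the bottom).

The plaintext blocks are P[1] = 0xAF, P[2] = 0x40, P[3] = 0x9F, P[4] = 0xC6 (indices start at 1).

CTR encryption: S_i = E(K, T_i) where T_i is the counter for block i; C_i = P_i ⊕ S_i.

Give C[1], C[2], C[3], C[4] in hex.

C[1]: T = 0xEE, S = E(K, T) = 0x4A; 0xAF ⊕ 0x4A = 0xE5.
C[2]: T = 0xEF, S = E(K, T) = 0x5A; 0x40 ⊕ 0x5A = 0x1A.
C[3]: T = 0xF0, S = E(K, T) = 0xAB; 0x9F ⊕ 0xAB = 0x34.
C[4]: T = 0xF1, S = E(K, T) = 0xBB; 0xC6 ⊕ 0xBB = 0x7D.

C[1] = 0xE5, C[2] = 0x1A, C[3] = 0x34, C[4] = 0x7D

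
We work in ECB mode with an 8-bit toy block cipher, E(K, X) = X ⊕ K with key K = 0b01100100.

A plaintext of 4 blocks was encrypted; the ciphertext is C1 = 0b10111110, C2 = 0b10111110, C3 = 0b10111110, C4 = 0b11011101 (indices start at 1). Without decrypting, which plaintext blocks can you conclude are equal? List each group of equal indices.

ECB encrypts each block independently with the same key, so equal ciphertext blocks imply equal plaintext blocks.
C1 = C2 = C3 = 0b10111110, so P1 = P2 = P3.

P1 = P2 = P3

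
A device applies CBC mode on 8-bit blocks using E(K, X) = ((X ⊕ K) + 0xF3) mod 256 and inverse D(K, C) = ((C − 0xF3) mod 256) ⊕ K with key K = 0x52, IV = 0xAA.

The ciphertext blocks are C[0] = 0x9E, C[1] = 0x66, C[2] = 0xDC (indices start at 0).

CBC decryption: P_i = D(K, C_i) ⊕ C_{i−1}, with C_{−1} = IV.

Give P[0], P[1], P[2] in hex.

P[0]: D(K, 0x9E) = 0xF9; 0xF9 ⊕ 0xAA = 0x53.
P[1]: D(K, 0x66) = 0x21; 0x21 ⊕ 0x9E = 0xBF.
P[2]: D(K, 0xDC) = 0xBB; 0xBB ⊕ 0x66 = 0xDD.

P[0] = 0x53, P[1] = 0xBF, P[2] = 0xDD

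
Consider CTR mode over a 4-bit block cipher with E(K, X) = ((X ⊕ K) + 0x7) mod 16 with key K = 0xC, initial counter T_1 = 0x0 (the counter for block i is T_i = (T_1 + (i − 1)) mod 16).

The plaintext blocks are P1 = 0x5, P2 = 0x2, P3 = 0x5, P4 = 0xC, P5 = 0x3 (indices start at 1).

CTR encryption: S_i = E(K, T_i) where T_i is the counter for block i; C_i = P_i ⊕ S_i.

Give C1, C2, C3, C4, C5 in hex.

C1 = 0x6, C2 = 0x6, C3 = 0x0, C4 = 0xA, C5 = 0xC

C1: T = 0x0, S = E(K, T) = 0x3; 0x5 ⊕ 0x3 = 0x6.
C2: T = 0x1, S = E(K, T) = 0x4; 0x2 ⊕ 0x4 = 0x6.
C3: T = 0x2, S = E(K, T) = 0x5; 0x5 ⊕ 0x5 = 0x0.
C4: T = 0x3, S = E(K, T) = 0x6; 0xC ⊕ 0x6 = 0xA.
C5: T = 0x4, S = E(K, T) = 0xF; 0x3 ⊕ 0xF = 0xC.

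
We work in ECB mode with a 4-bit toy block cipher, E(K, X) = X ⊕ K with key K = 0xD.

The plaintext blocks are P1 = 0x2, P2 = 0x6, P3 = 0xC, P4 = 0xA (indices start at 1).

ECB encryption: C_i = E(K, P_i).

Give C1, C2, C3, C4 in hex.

C1: E(K, 0x2) = 0xF.
C2: E(K, 0x6) = 0xB.
C3: E(K, 0xC) = 0x1.
C4: E(K, 0xA) = 0x7.

C1 = 0xF, C2 = 0xB, C3 = 0x1, C4 = 0x7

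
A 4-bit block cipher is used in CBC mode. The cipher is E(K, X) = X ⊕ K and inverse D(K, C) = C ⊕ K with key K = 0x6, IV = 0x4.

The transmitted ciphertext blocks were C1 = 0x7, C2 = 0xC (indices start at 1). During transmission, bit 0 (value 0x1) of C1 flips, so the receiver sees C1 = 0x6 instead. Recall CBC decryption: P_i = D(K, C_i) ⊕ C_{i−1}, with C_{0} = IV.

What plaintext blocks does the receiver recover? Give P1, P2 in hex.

P1 = 0x4, P2 = 0xC

Only C1 changed, to 0x6. In CBC, a change in C_i garbles P_i and flips the same bit in P_{i+1}. Decrypting the received ciphertext:
P1: D(K, 0x6) = 0x0; 0x0 ⊕ 0x4 = 0x4.
P2: D(K, 0xC) = 0xA; 0xA ⊕ 0x6 = 0xC.
Blocks that differ from the original plaintext: P1, P2.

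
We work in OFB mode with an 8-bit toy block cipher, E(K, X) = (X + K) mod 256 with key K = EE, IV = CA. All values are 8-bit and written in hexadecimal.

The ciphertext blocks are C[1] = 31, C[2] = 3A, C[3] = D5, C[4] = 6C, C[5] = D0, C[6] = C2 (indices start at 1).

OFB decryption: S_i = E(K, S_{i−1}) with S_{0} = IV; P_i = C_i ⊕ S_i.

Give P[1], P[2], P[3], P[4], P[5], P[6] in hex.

P[1] = 89, P[2] = 9C, P[3] = 41, P[4] = EE, P[5] = A0, P[6] = 9C

P[1]: S = E(K, CA) = B8; 31 ⊕ B8 = 89.
P[2]: S = E(K, B8) = A6; 3A ⊕ A6 = 9C.
P[3]: S = E(K, A6) = 94; D5 ⊕ 94 = 41.
P[4]: S = E(K, 94) = 82; 6C ⊕ 82 = EE.
P[5]: S = E(K, 82) = 70; D0 ⊕ 70 = A0.
P[6]: S = E(K, 70) = 5E; C2 ⊕ 5E = 9C.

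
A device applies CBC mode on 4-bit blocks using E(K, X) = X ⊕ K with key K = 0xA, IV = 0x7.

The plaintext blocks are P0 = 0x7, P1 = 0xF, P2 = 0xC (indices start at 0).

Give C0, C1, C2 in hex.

CBC encryption: C_i = E(K, P_i ⊕ C_{i−1}), with C_{−1} = IV.
C0: P0 ⊕ 0x7 = 0x0; E(K, 0x0) = 0xA.
C1: P1 ⊕ 0xA = 0x5; E(K, 0x5) = 0xF.
C2: P2 ⊕ 0xF = 0x3; E(K, 0x3) = 0x9.

C0 = 0xA, C1 = 0xF, C2 = 0x9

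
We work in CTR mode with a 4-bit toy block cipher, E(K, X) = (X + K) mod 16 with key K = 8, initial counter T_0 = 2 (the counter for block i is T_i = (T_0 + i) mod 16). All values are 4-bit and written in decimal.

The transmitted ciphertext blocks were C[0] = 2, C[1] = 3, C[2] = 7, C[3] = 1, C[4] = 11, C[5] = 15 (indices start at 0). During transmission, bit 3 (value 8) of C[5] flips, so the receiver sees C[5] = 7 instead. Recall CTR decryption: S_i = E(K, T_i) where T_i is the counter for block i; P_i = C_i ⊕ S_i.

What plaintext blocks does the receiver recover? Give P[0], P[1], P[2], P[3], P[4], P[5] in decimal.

P[0] = 8, P[1] = 8, P[2] = 11, P[3] = 12, P[4] = 5, P[5] = 8

Only C[5] changed, to 7. In CTR, a change in C_i flips the same bit in P_i only; the keystream is unaffected. Decrypting the received ciphertext:
P[0]: T = 2, S = E(K, T) = 10; 2 ⊕ 10 = 8.
P[1]: T = 3, S = E(K, T) = 11; 3 ⊕ 11 = 8.
P[2]: T = 4, S = E(K, T) = 12; 7 ⊕ 12 = 11.
P[3]: T = 5, S = E(K, T) = 13; 1 ⊕ 13 = 12.
P[4]: T = 6, S = E(K, T) = 14; 11 ⊕ 14 = 5.
P[5]: T = 7, S = E(K, T) = 15; 7 ⊕ 15 = 8.
Blocks that differ from the original plaintext: P[5].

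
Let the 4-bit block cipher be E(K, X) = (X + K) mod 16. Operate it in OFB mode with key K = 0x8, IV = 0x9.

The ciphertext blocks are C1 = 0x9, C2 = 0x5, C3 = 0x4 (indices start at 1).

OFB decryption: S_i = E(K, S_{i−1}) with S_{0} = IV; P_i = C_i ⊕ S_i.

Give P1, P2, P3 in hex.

P1 = 0x8, P2 = 0xC, P3 = 0x5

P1: S = E(K, 0x9) = 0x1; 0x9 ⊕ 0x1 = 0x8.
P2: S = E(K, 0x1) = 0x9; 0x5 ⊕ 0x9 = 0xC.
P3: S = E(K, 0x9) = 0x1; 0x4 ⊕ 0x1 = 0x5.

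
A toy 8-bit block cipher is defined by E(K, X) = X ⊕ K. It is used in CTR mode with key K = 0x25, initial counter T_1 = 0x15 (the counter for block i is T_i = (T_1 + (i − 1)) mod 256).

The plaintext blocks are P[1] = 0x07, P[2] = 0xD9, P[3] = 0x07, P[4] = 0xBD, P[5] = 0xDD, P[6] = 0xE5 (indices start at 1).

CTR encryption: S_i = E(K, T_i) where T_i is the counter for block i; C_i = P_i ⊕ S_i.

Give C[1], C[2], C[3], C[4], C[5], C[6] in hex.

C[1]: T = 0x15, S = E(K, T) = 0x30; 0x07 ⊕ 0x30 = 0x37.
C[2]: T = 0x16, S = E(K, T) = 0x33; 0xD9 ⊕ 0x33 = 0xEA.
C[3]: T = 0x17, S = E(K, T) = 0x32; 0x07 ⊕ 0x32 = 0x35.
C[4]: T = 0x18, S = E(K, T) = 0x3D; 0xBD ⊕ 0x3D = 0x80.
C[5]: T = 0x19, S = E(K, T) = 0x3C; 0xDD ⊕ 0x3C = 0xE1.
C[6]: T = 0x1A, S = E(K, T) = 0x3F; 0xE5 ⊕ 0x3F = 0xDA.

C[1] = 0x37, C[2] = 0xEA, C[3] = 0x35, C[4] = 0x80, C[5] = 0xE1, C[6] = 0xDA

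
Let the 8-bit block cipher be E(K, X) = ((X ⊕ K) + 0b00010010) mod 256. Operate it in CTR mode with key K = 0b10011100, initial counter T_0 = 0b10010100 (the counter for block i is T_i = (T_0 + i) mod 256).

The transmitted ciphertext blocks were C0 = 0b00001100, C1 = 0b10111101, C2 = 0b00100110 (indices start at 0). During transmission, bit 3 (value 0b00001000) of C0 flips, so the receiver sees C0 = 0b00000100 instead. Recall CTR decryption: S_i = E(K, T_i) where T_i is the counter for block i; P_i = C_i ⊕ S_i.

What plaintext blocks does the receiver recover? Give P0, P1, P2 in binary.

P0 = 0b00011110, P1 = 0b10100110, P2 = 0b00111010

Only C0 changed, to 0b00000100. In CTR, a change in C_i flips the same bit in P_i only; the keystream is unaffected. Decrypting the received ciphertext:
P0: T = 0b10010100, S = E(K, T) = 0b00011010; 0b00000100 ⊕ 0b00011010 = 0b00011110.
P1: T = 0b10010101, S = E(K, T) = 0b00011011; 0b10111101 ⊕ 0b00011011 = 0b10100110.
P2: T = 0b10010110, S = E(K, T) = 0b00011100; 0b00100110 ⊕ 0b00011100 = 0b00111010.
Blocks that differ from the original plaintext: P0.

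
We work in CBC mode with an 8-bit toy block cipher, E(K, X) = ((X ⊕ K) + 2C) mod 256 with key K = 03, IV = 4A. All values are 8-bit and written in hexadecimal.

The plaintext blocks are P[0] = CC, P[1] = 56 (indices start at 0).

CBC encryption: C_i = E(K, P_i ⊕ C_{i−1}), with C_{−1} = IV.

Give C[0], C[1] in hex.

C[0]: P[0] ⊕ 4A = 86; E(K, 86) = B1.
C[1]: P[1] ⊕ B1 = E7; E(K, E7) = 10.

C[0] = B1, C[1] = 10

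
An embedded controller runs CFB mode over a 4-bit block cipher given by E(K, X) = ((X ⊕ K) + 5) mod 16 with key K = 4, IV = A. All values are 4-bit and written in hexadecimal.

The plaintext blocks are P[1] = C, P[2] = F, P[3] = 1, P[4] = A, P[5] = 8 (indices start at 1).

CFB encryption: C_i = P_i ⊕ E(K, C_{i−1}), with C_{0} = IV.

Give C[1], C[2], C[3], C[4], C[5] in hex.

C[1] = F, C[2] = F, C[3] = 1, C[4] = 0, C[5] = 1

C[1]: E(K, A) = 3; C ⊕ 3 = F.
C[2]: E(K, F) = 0; F ⊕ 0 = F.
C[3]: E(K, F) = 0; 1 ⊕ 0 = 1.
C[4]: E(K, 1) = A; A ⊕ A = 0.
C[5]: E(K, 0) = 9; 8 ⊕ 9 = 1.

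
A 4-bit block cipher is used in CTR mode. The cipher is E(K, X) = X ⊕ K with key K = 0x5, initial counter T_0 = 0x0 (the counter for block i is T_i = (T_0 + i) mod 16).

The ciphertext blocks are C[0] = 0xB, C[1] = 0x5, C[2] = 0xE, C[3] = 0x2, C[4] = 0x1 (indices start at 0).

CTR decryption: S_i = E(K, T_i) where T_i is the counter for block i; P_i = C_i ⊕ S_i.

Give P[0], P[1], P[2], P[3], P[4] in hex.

P[0] = 0xE, P[1] = 0x1, P[2] = 0x9, P[3] = 0x4, P[4] = 0x0

P[0]: T = 0x0, S = E(K, T) = 0x5; 0xB ⊕ 0x5 = 0xE.
P[1]: T = 0x1, S = E(K, T) = 0x4; 0x5 ⊕ 0x4 = 0x1.
P[2]: T = 0x2, S = E(K, T) = 0x7; 0xE ⊕ 0x7 = 0x9.
P[3]: T = 0x3, S = E(K, T) = 0x6; 0x2 ⊕ 0x6 = 0x4.
P[4]: T = 0x4, S = E(K, T) = 0x1; 0x1 ⊕ 0x1 = 0x0.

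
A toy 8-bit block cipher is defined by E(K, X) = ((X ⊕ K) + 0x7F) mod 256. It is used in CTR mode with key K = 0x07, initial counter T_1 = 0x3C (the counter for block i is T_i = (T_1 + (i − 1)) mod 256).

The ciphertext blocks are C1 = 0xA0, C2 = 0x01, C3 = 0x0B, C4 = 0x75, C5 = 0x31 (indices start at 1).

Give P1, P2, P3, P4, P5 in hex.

P1 = 0x1A, P2 = 0xB8, P3 = 0xB3, P4 = 0xC2, P5 = 0xF7

CTR decryption: S_i = E(K, T_i) where T_i is the counter for block i; P_i = C_i ⊕ S_i.
P1: T = 0x3C, S = E(K, T) = 0xBA; 0xA0 ⊕ 0xBA = 0x1A.
P2: T = 0x3D, S = E(K, T) = 0xB9; 0x01 ⊕ 0xB9 = 0xB8.
P3: T = 0x3E, S = E(K, T) = 0xB8; 0x0B ⊕ 0xB8 = 0xB3.
P4: T = 0x3F, S = E(K, T) = 0xB7; 0x75 ⊕ 0xB7 = 0xC2.
P5: T = 0x40, S = E(K, T) = 0xC6; 0x31 ⊕ 0xC6 = 0xF7.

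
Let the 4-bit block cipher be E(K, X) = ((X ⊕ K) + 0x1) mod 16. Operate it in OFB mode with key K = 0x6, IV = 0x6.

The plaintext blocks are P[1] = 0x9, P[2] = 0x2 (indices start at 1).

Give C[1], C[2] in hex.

OFB encryption: S_i = E(K, S_{i−1}) with S_{0} = IV; C_i = P_i ⊕ S_i.
C[1]: S = E(K, 0x6) = 0x1; 0x9 ⊕ 0x1 = 0x8.
C[2]: S = E(K, 0x1) = 0x8; 0x2 ⊕ 0x8 = 0xA.

C[1] = 0x8, C[2] = 0xA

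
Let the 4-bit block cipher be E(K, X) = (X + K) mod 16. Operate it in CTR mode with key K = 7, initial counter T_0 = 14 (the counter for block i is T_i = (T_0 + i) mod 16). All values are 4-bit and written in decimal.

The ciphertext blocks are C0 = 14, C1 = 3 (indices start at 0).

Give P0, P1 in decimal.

CTR decryption: S_i = E(K, T_i) where T_i is the counter for block i; P_i = C_i ⊕ S_i.
P0: T = 14, S = E(K, T) = 5; 14 ⊕ 5 = 11.
P1: T = 15, S = E(K, T) = 6; 3 ⊕ 6 = 5.

P0 = 11, P1 = 5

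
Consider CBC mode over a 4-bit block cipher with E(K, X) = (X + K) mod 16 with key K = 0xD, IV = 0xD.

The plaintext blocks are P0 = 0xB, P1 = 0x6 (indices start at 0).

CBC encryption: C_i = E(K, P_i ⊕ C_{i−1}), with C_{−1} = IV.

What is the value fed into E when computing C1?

C0: P0 ⊕ 0xD = 0x6; E(K, 0x6) = 0x3.
C1: P1 ⊕ 0x3 = 0x5; E(K, 0x5) = 0x2.
So the input to E for block 1 is 0x5.

0x5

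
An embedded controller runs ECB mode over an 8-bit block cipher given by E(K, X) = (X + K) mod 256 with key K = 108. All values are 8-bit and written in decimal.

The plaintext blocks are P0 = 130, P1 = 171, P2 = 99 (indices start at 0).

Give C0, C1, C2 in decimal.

ECB encryption: C_i = E(K, P_i).
C0: E(K, 130) = 238.
C1: E(K, 171) = 23.
C2: E(K, 99) = 207.

C0 = 238, C1 = 23, C2 = 207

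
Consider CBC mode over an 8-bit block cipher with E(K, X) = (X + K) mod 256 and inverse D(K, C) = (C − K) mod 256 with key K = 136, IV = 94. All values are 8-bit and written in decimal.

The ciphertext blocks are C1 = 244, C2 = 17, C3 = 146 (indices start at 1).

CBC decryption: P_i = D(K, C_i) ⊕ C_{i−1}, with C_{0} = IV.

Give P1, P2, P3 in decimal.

P1: D(K, 244) = 108; 108 ⊕ 94 = 50.
P2: D(K, 17) = 137; 137 ⊕ 244 = 125.
P3: D(K, 146) = 10; 10 ⊕ 17 = 27.

P1 = 50, P2 = 125, P3 = 27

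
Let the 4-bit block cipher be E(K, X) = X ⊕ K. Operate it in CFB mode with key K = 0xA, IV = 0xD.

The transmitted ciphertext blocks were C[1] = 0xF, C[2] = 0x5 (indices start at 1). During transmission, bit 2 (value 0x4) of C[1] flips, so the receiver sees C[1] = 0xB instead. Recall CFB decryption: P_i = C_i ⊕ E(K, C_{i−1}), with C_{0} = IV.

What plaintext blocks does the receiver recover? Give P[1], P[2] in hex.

P[1] = 0xC, P[2] = 0x4

Only C[1] changed, to 0xB. In CFB, a change in C_i flips the same bit in P_i and garbles P_{i+1}. Decrypting the received ciphertext:
P[1]: E(K, 0xD) = 0x7; 0xB ⊕ 0x7 = 0xC.
P[2]: E(K, 0xB) = 0x1; 0x5 ⊕ 0x1 = 0x4.
Blocks that differ from the original plaintext: P[1], P[2].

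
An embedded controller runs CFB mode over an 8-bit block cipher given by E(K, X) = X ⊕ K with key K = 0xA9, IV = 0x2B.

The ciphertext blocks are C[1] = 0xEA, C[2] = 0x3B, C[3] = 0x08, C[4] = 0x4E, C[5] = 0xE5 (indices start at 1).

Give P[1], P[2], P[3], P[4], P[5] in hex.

CFB decryption: P_i = C_i ⊕ E(K, C_{i−1}), with C_{0} = IV.
P[1]: E(K, 0x2B) = 0x82; 0xEA ⊕ 0x82 = 0x68.
P[2]: E(K, 0xEA) = 0x43; 0x3B ⊕ 0x43 = 0x78.
P[3]: E(K, 0x3B) = 0x92; 0x08 ⊕ 0x92 = 0x9A.
P[4]: E(K, 0x08) = 0xA1; 0x4E ⊕ 0xA1 = 0xEF.
P[5]: E(K, 0x4E) = 0xE7; 0xE5 ⊕ 0xE7 = 0x02.

P[1] = 0x68, P[2] = 0x78, P[3] = 0x9A, P[4] = 0xEF, P[5] = 0x02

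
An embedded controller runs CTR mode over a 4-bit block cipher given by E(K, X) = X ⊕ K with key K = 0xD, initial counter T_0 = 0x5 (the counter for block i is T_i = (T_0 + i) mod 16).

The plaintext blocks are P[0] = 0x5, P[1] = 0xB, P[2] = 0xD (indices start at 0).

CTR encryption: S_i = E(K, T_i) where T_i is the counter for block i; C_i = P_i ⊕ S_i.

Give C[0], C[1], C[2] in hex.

C[0]: T = 0x5, S = E(K, T) = 0x8; 0x5 ⊕ 0x8 = 0xD.
C[1]: T = 0x6, S = E(K, T) = 0xB; 0xB ⊕ 0xB = 0x0.
C[2]: T = 0x7, S = E(K, T) = 0xA; 0xD ⊕ 0xA = 0x7.

C[0] = 0xD, C[1] = 0x0, C[2] = 0x7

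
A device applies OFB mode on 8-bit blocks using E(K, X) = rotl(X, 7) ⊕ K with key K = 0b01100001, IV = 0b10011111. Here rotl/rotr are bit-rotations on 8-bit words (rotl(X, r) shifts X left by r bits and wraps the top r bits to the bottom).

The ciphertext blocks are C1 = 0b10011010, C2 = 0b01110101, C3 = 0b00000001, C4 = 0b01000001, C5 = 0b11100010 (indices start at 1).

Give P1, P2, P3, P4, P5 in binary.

P1 = 0b00110100, P2 = 0b01000011, P3 = 0b01111011, P4 = 0b00011101, P5 = 0b10101101

OFB decryption: S_i = E(K, S_{i−1}) with S_{0} = IV; P_i = C_i ⊕ S_i.
P1: S = E(K, 0b10011111) = 0b10101110; 0b10011010 ⊕ 0b10101110 = 0b00110100.
P2: S = E(K, 0b10101110) = 0b00110110; 0b01110101 ⊕ 0b00110110 = 0b01000011.
P3: S = E(K, 0b00110110) = 0b01111010; 0b00000001 ⊕ 0b01111010 = 0b01111011.
P4: S = E(K, 0b01111010) = 0b01011100; 0b01000001 ⊕ 0b01011100 = 0b00011101.
P5: S = E(K, 0b01011100) = 0b01001111; 0b11100010 ⊕ 0b01001111 = 0b10101101.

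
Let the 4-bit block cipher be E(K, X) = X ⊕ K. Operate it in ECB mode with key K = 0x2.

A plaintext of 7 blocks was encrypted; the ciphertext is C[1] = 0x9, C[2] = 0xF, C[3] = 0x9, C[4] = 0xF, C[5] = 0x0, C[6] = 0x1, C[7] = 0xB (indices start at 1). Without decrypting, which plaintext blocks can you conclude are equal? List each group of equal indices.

ECB encrypts each block independently with the same key, so equal ciphertext blocks imply equal plaintext blocks.
C[1] = C[3] = 0x9, so P[1] = P[3].
C[2] = C[4] = 0xF, so P[2] = P[4].

P[1] = P[3]; P[2] = P[4]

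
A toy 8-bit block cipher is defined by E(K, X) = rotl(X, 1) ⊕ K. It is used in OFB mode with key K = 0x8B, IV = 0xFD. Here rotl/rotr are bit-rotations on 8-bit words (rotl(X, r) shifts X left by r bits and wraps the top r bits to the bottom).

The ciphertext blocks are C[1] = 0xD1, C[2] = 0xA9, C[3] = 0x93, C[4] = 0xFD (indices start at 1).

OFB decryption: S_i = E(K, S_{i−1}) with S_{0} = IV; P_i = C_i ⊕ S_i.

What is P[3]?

P[3] = 0xCE

P[1]: S = E(K, 0xFD) = 0x70; 0xD1 ⊕ 0x70 = 0xA1.
P[2]: S = E(K, 0x70) = 0x6B; 0xA9 ⊕ 0x6B = 0xC2.
P[3]: S = E(K, 0x6B) = 0x5D; 0x93 ⊕ 0x5D = 0xCE.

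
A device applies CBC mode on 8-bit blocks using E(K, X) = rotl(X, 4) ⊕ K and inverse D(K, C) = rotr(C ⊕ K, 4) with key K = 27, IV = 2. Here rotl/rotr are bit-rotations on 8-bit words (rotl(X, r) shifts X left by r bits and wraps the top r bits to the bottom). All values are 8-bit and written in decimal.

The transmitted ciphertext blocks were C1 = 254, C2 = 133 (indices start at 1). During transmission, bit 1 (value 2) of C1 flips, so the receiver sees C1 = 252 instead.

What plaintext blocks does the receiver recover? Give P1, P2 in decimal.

P1 = 124, P2 = 21

CBC decryption: P_i = D(K, C_i) ⊕ C_{i−1}, with C_{0} = IV.
Only C1 changed, to 252. In CBC, a change in C_i garbles P_i and flips the same bit in P_{i+1}. Decrypting the received ciphertext:
P1: D(K, 252) = 126; 126 ⊕ 2 = 124.
P2: D(K, 133) = 233; 233 ⊕ 252 = 21.
Blocks that differ from the original plaintext: P1, P2.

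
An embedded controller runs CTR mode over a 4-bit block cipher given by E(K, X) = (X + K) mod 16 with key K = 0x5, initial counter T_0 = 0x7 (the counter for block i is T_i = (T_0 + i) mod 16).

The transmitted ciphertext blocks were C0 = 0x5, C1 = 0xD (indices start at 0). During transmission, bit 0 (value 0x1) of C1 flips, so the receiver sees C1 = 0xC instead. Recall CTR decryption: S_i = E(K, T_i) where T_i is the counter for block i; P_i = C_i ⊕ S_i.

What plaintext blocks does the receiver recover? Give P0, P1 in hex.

Only C1 changed, to 0xC. In CTR, a change in C_i flips the same bit in P_i only; the keystream is unaffected. Decrypting the received ciphertext:
P0: T = 0x7, S = E(K, T) = 0xC; 0x5 ⊕ 0xC = 0x9.
P1: T = 0x8, S = E(K, T) = 0xD; 0xC ⊕ 0xD = 0x1.
Blocks that differ from the original plaintext: P1.

P0 = 0x9, P1 = 0x1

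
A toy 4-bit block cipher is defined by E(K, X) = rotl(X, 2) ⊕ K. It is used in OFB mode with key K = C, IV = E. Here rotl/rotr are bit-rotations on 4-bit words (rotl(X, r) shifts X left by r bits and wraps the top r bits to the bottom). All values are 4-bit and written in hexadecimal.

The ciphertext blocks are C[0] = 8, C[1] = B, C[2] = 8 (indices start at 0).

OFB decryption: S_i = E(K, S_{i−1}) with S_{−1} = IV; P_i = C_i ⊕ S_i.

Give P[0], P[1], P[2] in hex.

P[0] = F, P[1] = A, P[2] = 0

P[0]: S = E(K, E) = 7; 8 ⊕ 7 = F.
P[1]: S = E(K, 7) = 1; B ⊕ 1 = A.
P[2]: S = E(K, 1) = 8; 8 ⊕ 8 = 0.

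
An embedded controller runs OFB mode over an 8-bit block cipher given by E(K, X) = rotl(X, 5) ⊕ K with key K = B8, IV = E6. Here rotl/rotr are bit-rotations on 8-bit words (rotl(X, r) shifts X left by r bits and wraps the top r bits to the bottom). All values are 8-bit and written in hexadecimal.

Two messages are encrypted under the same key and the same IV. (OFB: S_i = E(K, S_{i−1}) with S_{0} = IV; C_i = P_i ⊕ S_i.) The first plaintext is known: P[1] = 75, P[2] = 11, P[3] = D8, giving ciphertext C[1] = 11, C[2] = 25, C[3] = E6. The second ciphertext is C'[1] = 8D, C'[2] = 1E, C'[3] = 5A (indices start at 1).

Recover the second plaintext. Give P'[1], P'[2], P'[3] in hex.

In OFB with a reused IV, both messages share the same keystream S_i, so C_i ⊕ C'_i = P_i ⊕ P'_i and thus P'_i = P_i ⊕ C_i ⊕ C'_i.
P'[1]: 75 ⊕ 11 ⊕ 8D = E9.
P'[2]: 11 ⊕ 25 ⊕ 1E = 2A.
P'[3]: D8 ⊕ E6 ⊕ 5A = 64.

P'[1] = E9, P'[2] = 2A, P'[3] = 64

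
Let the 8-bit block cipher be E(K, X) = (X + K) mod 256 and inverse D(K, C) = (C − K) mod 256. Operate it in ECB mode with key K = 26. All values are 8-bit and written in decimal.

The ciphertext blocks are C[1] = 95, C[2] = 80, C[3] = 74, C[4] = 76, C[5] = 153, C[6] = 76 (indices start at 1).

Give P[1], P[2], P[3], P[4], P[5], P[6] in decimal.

P[1] = 69, P[2] = 54, P[3] = 48, P[4] = 50, P[5] = 127, P[6] = 50

ECB decryption: P_i = D(K, C_i).
P[1]: D(K, 95) = 69.
P[2]: D(K, 80) = 54.
P[3]: D(K, 74) = 48.
P[4]: D(K, 76) = 50.
P[5]: D(K, 153) = 127.
P[6]: D(K, 76) = 50.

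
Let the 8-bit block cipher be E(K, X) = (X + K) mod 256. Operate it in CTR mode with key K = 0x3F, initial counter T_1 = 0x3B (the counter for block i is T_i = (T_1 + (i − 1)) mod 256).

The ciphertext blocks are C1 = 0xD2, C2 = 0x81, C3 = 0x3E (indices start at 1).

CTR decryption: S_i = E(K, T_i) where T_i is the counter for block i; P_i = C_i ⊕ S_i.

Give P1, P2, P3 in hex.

P1: T = 0x3B, S = E(K, T) = 0x7A; 0xD2 ⊕ 0x7A = 0xA8.
P2: T = 0x3C, S = E(K, T) = 0x7B; 0x81 ⊕ 0x7B = 0xFA.
P3: T = 0x3D, S = E(K, T) = 0x7C; 0x3E ⊕ 0x7C = 0x42.

P1 = 0xA8, P2 = 0xFA, P3 = 0x42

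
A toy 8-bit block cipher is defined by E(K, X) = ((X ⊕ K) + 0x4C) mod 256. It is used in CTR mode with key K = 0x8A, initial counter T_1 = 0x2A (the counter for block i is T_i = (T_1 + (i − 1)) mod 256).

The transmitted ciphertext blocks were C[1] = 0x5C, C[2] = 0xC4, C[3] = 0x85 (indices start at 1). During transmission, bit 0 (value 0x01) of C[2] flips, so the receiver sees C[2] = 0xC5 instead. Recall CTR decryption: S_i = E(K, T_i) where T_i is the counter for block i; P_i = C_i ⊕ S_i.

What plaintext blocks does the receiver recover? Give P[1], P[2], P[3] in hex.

Only C[2] changed, to 0xC5. In CTR, a change in C_i flips the same bit in P_i only; the keystream is unaffected. Decrypting the received ciphertext:
P[1]: T = 0x2A, S = E(K, T) = 0xEC; 0x5C ⊕ 0xEC = 0xB0.
P[2]: T = 0x2B, S = E(K, T) = 0xED; 0xC5 ⊕ 0xED = 0x28.
P[3]: T = 0x2C, S = E(K, T) = 0xF2; 0x85 ⊕ 0xF2 = 0x77.
Blocks that differ from the original plaintext: P[2].

P[1] = 0xB0, P[2] = 0x28, P[3] = 0x77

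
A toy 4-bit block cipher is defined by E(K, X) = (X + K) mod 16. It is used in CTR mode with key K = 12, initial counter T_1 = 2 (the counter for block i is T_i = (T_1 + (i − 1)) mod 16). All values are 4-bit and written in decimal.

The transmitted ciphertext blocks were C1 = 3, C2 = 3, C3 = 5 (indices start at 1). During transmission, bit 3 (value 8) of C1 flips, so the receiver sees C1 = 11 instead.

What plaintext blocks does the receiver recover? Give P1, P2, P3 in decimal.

P1 = 5, P2 = 12, P3 = 5

CTR decryption: S_i = E(K, T_i) where T_i is the counter for block i; P_i = C_i ⊕ S_i.
Only C1 changed, to 11. In CTR, a change in C_i flips the same bit in P_i only; the keystream is unaffected. Decrypting the received ciphertext:
P1: T = 2, S = E(K, T) = 14; 11 ⊕ 14 = 5.
P2: T = 3, S = E(K, T) = 15; 3 ⊕ 15 = 12.
P3: T = 4, S = E(K, T) = 0; 5 ⊕ 0 = 5.
Blocks that differ from the original plaintext: P1.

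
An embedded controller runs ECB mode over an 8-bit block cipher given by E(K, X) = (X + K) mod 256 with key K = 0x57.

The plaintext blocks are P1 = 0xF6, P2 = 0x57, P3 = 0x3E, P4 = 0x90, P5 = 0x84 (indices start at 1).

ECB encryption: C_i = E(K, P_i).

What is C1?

C1: E(K, 0xF6) = 0x4D.

C1 = 0x4D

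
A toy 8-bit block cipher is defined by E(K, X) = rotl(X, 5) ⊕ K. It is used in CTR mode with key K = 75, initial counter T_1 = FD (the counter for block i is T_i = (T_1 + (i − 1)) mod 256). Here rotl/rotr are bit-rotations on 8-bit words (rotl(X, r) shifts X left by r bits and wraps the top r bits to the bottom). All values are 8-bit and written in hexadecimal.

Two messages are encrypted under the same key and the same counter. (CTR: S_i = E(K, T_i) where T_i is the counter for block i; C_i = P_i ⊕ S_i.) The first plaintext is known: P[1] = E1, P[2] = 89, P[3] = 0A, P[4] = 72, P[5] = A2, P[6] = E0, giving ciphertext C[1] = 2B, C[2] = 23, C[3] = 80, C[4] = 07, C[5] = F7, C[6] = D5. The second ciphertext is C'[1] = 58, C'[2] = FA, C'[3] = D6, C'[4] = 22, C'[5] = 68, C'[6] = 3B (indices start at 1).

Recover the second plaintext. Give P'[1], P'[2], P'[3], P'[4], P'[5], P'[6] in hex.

P'[1] = 92, P'[2] = 50, P'[3] = 5C, P'[4] = 57, P'[5] = 3D, P'[6] = 0E

In CTR with a reused counter, both messages share the same keystream S_i, so C_i ⊕ C'_i = P_i ⊕ P'_i and thus P'_i = P_i ⊕ C_i ⊕ C'_i.
P'[1]: E1 ⊕ 2B ⊕ 58 = 92.
P'[2]: 89 ⊕ 23 ⊕ FA = 50.
P'[3]: 0A ⊕ 80 ⊕ D6 = 5C.
P'[4]: 72 ⊕ 07 ⊕ 22 = 57.
P'[5]: A2 ⊕ F7 ⊕ 68 = 3D.
P'[6]: E0 ⊕ D5 ⊕ 3B = 0E.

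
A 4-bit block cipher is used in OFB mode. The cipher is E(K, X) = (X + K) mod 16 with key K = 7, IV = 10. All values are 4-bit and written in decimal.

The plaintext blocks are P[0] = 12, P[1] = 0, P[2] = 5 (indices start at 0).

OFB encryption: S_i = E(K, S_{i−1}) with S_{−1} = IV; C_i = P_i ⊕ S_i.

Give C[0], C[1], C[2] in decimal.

C[0] = 13, C[1] = 8, C[2] = 10

C[0]: S = E(K, 10) = 1; 12 ⊕ 1 = 13.
C[1]: S = E(K, 1) = 8; 0 ⊕ 8 = 8.
C[2]: S = E(K, 8) = 15; 5 ⊕ 15 = 10.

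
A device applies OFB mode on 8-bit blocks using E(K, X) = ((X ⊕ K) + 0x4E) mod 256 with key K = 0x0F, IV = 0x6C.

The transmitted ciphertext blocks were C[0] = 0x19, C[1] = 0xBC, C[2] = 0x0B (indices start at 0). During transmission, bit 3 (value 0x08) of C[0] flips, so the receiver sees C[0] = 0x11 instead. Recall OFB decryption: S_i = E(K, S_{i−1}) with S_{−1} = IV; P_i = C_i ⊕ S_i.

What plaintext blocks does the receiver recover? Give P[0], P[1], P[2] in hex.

P[0] = 0xA0, P[1] = 0xB0, P[2] = 0x5A

Only C[0] changed, to 0x11. In OFB, a change in C_i flips the same bit in P_i only; the keystream is unaffected. Decrypting the received ciphertext:
P[0]: S = E(K, 0x6C) = 0xB1; 0x11 ⊕ 0xB1 = 0xA0.
P[1]: S = E(K, 0xB1) = 0x0C; 0xBC ⊕ 0x0C = 0xB0.
P[2]: S = E(K, 0x0C) = 0x51; 0x0B ⊕ 0x51 = 0x5A.
Blocks that differ from the original plaintext: P[0].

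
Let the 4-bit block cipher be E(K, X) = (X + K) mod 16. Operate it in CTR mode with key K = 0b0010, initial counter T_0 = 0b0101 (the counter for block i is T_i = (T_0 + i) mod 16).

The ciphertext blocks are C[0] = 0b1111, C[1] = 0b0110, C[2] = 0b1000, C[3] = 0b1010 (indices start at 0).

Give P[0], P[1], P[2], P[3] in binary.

P[0] = 0b1000, P[1] = 0b1110, P[2] = 0b0001, P[3] = 0b0000

CTR decryption: S_i = E(K, T_i) where T_i is the counter for block i; P_i = C_i ⊕ S_i.
P[0]: T = 0b0101, S = E(K, T) = 0b0111; 0b1111 ⊕ 0b0111 = 0b1000.
P[1]: T = 0b0110, S = E(K, T) = 0b1000; 0b0110 ⊕ 0b1000 = 0b1110.
P[2]: T = 0b0111, S = E(K, T) = 0b1001; 0b1000 ⊕ 0b1001 = 0b0001.
P[3]: T = 0b1000, S = E(K, T) = 0b1010; 0b1010 ⊕ 0b1010 = 0b0000.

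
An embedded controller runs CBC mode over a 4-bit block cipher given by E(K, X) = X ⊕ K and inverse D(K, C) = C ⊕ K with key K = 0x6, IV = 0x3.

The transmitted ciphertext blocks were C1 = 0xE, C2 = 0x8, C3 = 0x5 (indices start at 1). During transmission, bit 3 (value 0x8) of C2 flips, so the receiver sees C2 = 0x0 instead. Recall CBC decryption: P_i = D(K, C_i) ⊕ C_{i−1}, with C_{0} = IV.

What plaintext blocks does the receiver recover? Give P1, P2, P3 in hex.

Only C2 changed, to 0x0. In CBC, a change in C_i garbles P_i and flips the same bit in P_{i+1}. Decrypting the received ciphertext:
P1: D(K, 0xE) = 0x8; 0x8 ⊕ 0x3 = 0xB.
P2: D(K, 0x0) = 0x6; 0x6 ⊕ 0xE = 0x8.
P3: D(K, 0x5) = 0x3; 0x3 ⊕ 0x0 = 0x3.
Blocks that differ from the original plaintext: P2, P3.

P1 = 0xB, P2 = 0x8, P3 = 0x3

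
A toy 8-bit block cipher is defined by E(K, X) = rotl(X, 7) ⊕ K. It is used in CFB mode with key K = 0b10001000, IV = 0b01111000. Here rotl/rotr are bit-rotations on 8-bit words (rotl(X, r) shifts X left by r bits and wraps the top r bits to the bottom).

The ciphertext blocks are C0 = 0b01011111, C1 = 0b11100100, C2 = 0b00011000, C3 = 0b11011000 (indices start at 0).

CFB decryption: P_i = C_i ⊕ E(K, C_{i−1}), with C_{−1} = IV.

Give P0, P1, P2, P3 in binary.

P0 = 0b11101011, P1 = 0b11000011, P2 = 0b11100010, P3 = 0b01011100

P0: E(K, 0b01111000) = 0b10110100; 0b01011111 ⊕ 0b10110100 = 0b11101011.
P1: E(K, 0b01011111) = 0b00100111; 0b11100100 ⊕ 0b00100111 = 0b11000011.
P2: E(K, 0b11100100) = 0b11111010; 0b00011000 ⊕ 0b11111010 = 0b11100010.
P3: E(K, 0b00011000) = 0b10000100; 0b11011000 ⊕ 0b10000100 = 0b01011100.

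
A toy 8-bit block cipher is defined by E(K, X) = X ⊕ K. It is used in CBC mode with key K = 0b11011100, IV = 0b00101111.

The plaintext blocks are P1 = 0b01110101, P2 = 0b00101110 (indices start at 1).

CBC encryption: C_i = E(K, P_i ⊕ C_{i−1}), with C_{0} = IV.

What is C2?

C2 = 0b01110100

C1: P1 ⊕ 0b00101111 = 0b01011010; E(K, 0b01011010) = 0b10000110.
C2: P2 ⊕ 0b10000110 = 0b10101000; E(K, 0b10101000) = 0b01110100.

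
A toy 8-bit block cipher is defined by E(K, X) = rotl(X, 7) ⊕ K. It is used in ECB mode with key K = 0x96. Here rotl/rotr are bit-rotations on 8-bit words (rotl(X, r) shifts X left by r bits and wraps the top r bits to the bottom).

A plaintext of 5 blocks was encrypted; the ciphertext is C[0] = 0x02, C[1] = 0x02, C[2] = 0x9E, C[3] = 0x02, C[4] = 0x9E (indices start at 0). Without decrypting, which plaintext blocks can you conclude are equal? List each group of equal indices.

ECB encrypts each block independently with the same key, so equal ciphertext blocks imply equal plaintext blocks.
C[0] = C[1] = C[3] = 0x02, so P[0] = P[1] = P[3].
C[2] = C[4] = 0x9E, so P[2] = P[4].

P[0] = P[1] = P[3]; P[2] = P[4]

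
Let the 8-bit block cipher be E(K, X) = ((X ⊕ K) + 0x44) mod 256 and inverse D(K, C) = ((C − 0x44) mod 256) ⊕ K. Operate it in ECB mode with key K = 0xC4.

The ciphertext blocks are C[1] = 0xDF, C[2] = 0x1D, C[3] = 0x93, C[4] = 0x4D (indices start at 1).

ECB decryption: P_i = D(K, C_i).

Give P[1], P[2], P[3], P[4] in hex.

P[1]: D(K, 0xDF) = 0x5F.
P[2]: D(K, 0x1D) = 0x1D.
P[3]: D(K, 0x93) = 0x8B.
P[4]: D(K, 0x4D) = 0xCD.

P[1] = 0x5F, P[2] = 0x1D, P[3] = 0x8B, P[4] = 0xCD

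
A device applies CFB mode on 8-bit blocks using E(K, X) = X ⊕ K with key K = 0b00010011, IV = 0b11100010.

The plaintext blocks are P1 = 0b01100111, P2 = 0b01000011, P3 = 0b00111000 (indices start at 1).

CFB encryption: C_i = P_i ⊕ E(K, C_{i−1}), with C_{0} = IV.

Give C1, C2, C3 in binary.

C1: E(K, 0b11100010) = 0b11110001; 0b01100111 ⊕ 0b11110001 = 0b10010110.
C2: E(K, 0b10010110) = 0b10000101; 0b01000011 ⊕ 0b10000101 = 0b11000110.
C3: E(K, 0b11000110) = 0b11010101; 0b00111000 ⊕ 0b11010101 = 0b11101101.

C1 = 0b10010110, C2 = 0b11000110, C3 = 0b11101101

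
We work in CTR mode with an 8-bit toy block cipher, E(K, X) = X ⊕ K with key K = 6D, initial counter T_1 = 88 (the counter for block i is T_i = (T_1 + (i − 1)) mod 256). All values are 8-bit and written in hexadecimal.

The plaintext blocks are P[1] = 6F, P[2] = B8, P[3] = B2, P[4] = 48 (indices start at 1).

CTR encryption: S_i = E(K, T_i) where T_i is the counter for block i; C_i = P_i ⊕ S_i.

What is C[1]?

C[1]: T = 88, S = E(K, T) = E5; 6F ⊕ E5 = 8A.

C[1] = 8A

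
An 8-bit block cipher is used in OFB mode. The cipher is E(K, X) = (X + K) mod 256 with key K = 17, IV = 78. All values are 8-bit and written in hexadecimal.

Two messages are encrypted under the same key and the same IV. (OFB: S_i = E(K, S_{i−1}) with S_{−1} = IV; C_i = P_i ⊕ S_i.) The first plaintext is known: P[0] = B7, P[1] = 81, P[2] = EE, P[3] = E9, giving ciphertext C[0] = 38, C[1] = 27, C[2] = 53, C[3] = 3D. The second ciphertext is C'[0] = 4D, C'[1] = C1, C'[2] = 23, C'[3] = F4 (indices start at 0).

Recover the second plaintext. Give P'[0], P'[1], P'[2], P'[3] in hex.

P'[0] = C2, P'[1] = 67, P'[2] = 9E, P'[3] = 20

In OFB with a reused IV, both messages share the same keystream S_i, so C_i ⊕ C'_i = P_i ⊕ P'_i and thus P'_i = P_i ⊕ C_i ⊕ C'_i.
P'[0]: B7 ⊕ 38 ⊕ 4D = C2.
P'[1]: 81 ⊕ 27 ⊕ C1 = 67.
P'[2]: EE ⊕ 53 ⊕ 23 = 9E.
P'[3]: E9 ⊕ 3D ⊕ F4 = 20.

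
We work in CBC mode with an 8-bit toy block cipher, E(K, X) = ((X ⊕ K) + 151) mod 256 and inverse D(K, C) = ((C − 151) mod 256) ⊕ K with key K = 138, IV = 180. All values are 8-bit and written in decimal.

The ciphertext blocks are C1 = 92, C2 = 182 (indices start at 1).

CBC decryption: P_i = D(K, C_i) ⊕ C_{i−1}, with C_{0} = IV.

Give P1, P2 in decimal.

P1 = 251, P2 = 201

P1: D(K, 92) = 79; 79 ⊕ 180 = 251.
P2: D(K, 182) = 149; 149 ⊕ 92 = 201.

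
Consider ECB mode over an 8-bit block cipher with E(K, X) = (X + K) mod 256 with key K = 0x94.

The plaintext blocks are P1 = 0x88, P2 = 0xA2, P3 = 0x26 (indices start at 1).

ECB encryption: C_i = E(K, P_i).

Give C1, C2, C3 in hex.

C1 = 0x1C, C2 = 0x36, C3 = 0xBA

C1: E(K, 0x88) = 0x1C.
C2: E(K, 0xA2) = 0x36.
C3: E(K, 0x26) = 0xBA.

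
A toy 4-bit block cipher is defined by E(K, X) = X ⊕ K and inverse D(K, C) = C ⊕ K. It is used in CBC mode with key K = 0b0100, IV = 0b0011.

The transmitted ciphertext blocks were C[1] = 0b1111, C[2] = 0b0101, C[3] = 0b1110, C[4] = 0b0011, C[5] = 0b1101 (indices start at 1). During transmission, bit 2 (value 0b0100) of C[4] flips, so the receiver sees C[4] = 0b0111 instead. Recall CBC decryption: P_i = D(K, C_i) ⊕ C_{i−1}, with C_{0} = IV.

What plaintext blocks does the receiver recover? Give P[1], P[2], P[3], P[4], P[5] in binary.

P[1] = 0b1000, P[2] = 0b1110, P[3] = 0b1111, P[4] = 0b1101, P[5] = 0b1110

Only C[4] changed, to 0b0111. In CBC, a change in C_i garbles P_i and flips the same bit in P_{i+1}. Decrypting the received ciphertext:
P[1]: D(K, 0b1111) = 0b1011; 0b1011 ⊕ 0b0011 = 0b1000.
P[2]: D(K, 0b0101) = 0b0001; 0b0001 ⊕ 0b1111 = 0b1110.
P[3]: D(K, 0b1110) = 0b1010; 0b1010 ⊕ 0b0101 = 0b1111.
P[4]: D(K, 0b0111) = 0b0011; 0b0011 ⊕ 0b1110 = 0b1101.
P[5]: D(K, 0b1101) = 0b1001; 0b1001 ⊕ 0b0111 = 0b1110.
Blocks that differ from the original plaintext: P[4], P[5].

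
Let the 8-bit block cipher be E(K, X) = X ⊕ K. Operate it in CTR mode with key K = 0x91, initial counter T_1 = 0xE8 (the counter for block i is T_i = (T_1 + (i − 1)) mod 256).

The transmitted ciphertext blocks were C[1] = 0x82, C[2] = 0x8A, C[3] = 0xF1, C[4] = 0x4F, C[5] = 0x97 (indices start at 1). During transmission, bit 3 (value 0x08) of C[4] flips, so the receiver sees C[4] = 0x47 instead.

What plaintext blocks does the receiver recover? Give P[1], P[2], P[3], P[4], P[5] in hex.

CTR decryption: S_i = E(K, T_i) where T_i is the counter for block i; P_i = C_i ⊕ S_i.
Only C[4] changed, to 0x47. In CTR, a change in C_i flips the same bit in P_i only; the keystream is unaffected. Decrypting the received ciphertext:
P[1]: T = 0xE8, S = E(K, T) = 0x79; 0x82 ⊕ 0x79 = 0xFB.
P[2]: T = 0xE9, S = E(K, T) = 0x78; 0x8A ⊕ 0x78 = 0xF2.
P[3]: T = 0xEA, S = E(K, T) = 0x7B; 0xF1 ⊕ 0x7B = 0x8A.
P[4]: T = 0xEB, S = E(K, T) = 0x7A; 0x47 ⊕ 0x7A = 0x3D.
P[5]: T = 0xEC, S = E(K, T) = 0x7D; 0x97 ⊕ 0x7D = 0xEA.
Blocks that differ from the original plaintext: P[4].

P[1] = 0xFB, P[2] = 0xF2, P[3] = 0x8A, P[4] = 0x3D, P[5] = 0xEA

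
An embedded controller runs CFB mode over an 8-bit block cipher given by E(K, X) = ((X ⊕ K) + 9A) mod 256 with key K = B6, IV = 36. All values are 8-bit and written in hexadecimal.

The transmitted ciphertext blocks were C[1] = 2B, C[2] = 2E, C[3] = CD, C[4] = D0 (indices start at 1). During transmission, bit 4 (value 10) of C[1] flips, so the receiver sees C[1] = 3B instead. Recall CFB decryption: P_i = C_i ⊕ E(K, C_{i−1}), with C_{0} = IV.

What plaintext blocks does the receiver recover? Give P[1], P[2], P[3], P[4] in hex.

P[1] = 21, P[2] = 09, P[3] = FF, P[4] = C5

Only C[1] changed, to 3B. In CFB, a change in C_i flips the same bit in P_i and garbles P_{i+1}. Decrypting the received ciphertext:
P[1]: E(K, 36) = 1A; 3B ⊕ 1A = 21.
P[2]: E(K, 3B) = 27; 2E ⊕ 27 = 09.
P[3]: E(K, 2E) = 32; CD ⊕ 32 = FF.
P[4]: E(K, CD) = 15; D0 ⊕ 15 = C5.
Blocks that differ from the original plaintext: P[1], P[2].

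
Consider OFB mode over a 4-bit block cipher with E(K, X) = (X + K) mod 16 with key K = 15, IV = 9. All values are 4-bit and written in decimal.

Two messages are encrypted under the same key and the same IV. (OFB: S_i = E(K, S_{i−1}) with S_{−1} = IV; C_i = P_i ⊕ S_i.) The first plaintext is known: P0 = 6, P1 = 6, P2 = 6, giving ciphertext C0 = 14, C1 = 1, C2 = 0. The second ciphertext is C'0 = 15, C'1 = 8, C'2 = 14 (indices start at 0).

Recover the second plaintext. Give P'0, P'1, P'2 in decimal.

In OFB with a reused IV, both messages share the same keystream S_i, so C_i ⊕ C'_i = P_i ⊕ P'_i and thus P'_i = P_i ⊕ C_i ⊕ C'_i.
P'0: 6 ⊕ 14 ⊕ 15 = 7.
P'1: 6 ⊕ 1 ⊕ 8 = 15.
P'2: 6 ⊕ 0 ⊕ 14 = 8.

P'0 = 7, P'1 = 15, P'2 = 8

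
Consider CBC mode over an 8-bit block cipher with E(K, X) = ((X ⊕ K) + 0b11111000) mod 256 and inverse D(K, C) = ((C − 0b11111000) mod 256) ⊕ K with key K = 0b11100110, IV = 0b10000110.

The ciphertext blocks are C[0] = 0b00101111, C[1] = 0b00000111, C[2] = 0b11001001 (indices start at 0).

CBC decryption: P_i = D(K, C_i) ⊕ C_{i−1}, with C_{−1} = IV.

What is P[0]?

P[0] = 0b01010111

P[0]: D(K, 0b00101111) = 0b11010001; 0b11010001 ⊕ 0b10000110 = 0b01010111.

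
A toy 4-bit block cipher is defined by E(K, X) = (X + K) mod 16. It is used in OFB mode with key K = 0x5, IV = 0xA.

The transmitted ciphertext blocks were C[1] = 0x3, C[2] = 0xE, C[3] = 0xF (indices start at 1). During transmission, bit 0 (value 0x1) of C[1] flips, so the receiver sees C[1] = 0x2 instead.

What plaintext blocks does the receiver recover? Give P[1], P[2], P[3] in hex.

P[1] = 0xD, P[2] = 0xA, P[3] = 0x6

OFB decryption: S_i = E(K, S_{i−1}) with S_{0} = IV; P_i = C_i ⊕ S_i.
Only C[1] changed, to 0x2. In OFB, a change in C_i flips the same bit in P_i only; the keystream is unaffected. Decrypting the received ciphertext:
P[1]: S = E(K, 0xA) = 0xF; 0x2 ⊕ 0xF = 0xD.
P[2]: S = E(K, 0xF) = 0x4; 0xE ⊕ 0x4 = 0xA.
P[3]: S = E(K, 0x4) = 0x9; 0xF ⊕ 0x9 = 0x6.
Blocks that differ from the original plaintext: P[1].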